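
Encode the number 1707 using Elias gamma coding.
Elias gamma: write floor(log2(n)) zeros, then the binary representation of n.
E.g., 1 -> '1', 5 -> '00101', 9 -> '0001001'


num_bits = floor(log2(1707)) + 1 = 11
leading_zeros = num_bits - 1 = 10
binary(1707) = 11010101011

Elias gamma(1707) = '0000000000' + '11010101011' = 000000000011010101011 (21 bits)


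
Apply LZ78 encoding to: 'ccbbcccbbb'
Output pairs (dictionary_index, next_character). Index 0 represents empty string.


LZ78 encoding steps:
Dictionary: {0: ''}
Step 1: w='' (idx 0), next='c' -> output (0, 'c'), add 'c' as idx 1
Step 2: w='c' (idx 1), next='b' -> output (1, 'b'), add 'cb' as idx 2
Step 3: w='' (idx 0), next='b' -> output (0, 'b'), add 'b' as idx 3
Step 4: w='c' (idx 1), next='c' -> output (1, 'c'), add 'cc' as idx 4
Step 5: w='cb' (idx 2), next='b' -> output (2, 'b'), add 'cbb' as idx 5
Step 6: w='b' (idx 3), end of input -> output (3, '')


Encoded: [(0, 'c'), (1, 'b'), (0, 'b'), (1, 'c'), (2, 'b'), (3, '')]


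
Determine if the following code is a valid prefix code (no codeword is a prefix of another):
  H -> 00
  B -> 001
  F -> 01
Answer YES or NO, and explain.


Checking each pair (does one codeword prefix another?):
  H='00' vs B='001': prefix -- VIOLATION

NO -- this is NOT a valid prefix code. H (00) is a prefix of B (001).


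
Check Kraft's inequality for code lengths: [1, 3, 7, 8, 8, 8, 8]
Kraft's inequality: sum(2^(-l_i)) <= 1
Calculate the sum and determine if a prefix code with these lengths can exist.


Sum = 2^(-1) + 2^(-3) + 2^(-7) + 2^(-8) + 2^(-8) + 2^(-8) + 2^(-8)
    = 0.5 + 0.125 + 0.0078125 + 0.00390625 + 0.00390625 + 0.00390625 + 0.00390625
    = 166/256 = 0.6484375
Since 0.6484375 <= 1, Kraft's inequality IS satisfied.
A prefix code with these lengths CAN exist.

Kraft sum = 0.6484375. Satisfied.


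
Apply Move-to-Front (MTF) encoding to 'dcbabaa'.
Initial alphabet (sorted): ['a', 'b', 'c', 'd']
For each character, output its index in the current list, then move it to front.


MTF encoding:
'd': index 3 in ['a', 'b', 'c', 'd'] -> ['d', 'a', 'b', 'c']
'c': index 3 in ['d', 'a', 'b', 'c'] -> ['c', 'd', 'a', 'b']
'b': index 3 in ['c', 'd', 'a', 'b'] -> ['b', 'c', 'd', 'a']
'a': index 3 in ['b', 'c', 'd', 'a'] -> ['a', 'b', 'c', 'd']
'b': index 1 in ['a', 'b', 'c', 'd'] -> ['b', 'a', 'c', 'd']
'a': index 1 in ['b', 'a', 'c', 'd'] -> ['a', 'b', 'c', 'd']
'a': index 0 in ['a', 'b', 'c', 'd'] -> ['a', 'b', 'c', 'd']


Output: [3, 3, 3, 3, 1, 1, 0]


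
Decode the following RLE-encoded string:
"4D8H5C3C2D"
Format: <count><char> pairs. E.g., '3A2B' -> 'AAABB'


Expanding each <count><char> pair:
  4D -> 'DDDD'
  8H -> 'HHHHHHHH'
  5C -> 'CCCCC'
  3C -> 'CCC'
  2D -> 'DD'

Decoded = DDDDHHHHHHHHCCCCCCCCDD


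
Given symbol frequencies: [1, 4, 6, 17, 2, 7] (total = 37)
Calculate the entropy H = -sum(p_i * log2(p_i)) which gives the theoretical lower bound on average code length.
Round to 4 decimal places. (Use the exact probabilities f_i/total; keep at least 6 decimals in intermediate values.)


Per-symbol terms -p_i * log2(p_i) with p_i = f_i/37:
  p = 1/37 = 0.027027: log2(p) = -5.209453, -p*log2(p) = 0.140796
  p = 4/37 = 0.108108: log2(p) = -3.209453, -p*log2(p) = 0.346968
  p = 6/37 = 0.162162: log2(p) = -2.624491, -p*log2(p) = 0.425593
  p = 17/37 = 0.459459: log2(p) = -1.121991, -p*log2(p) = 0.515509
  p = 2/37 = 0.054054: log2(p) = -4.209453, -p*log2(p) = 0.227538
  p = 7/37 = 0.189189: log2(p) = -2.402098, -p*log2(p) = 0.454451
H = 0.140796 + 0.346968 + 0.425593 + 0.515509 + 0.227538 + 0.454451 = 2.110855

H = 2.1109 bits/symbol


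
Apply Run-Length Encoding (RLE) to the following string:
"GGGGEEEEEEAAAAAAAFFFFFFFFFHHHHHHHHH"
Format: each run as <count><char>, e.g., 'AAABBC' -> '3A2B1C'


Scanning runs left to right:
  i=0: run of 'G' x 4 -> '4G'
  i=4: run of 'E' x 6 -> '6E'
  i=10: run of 'A' x 7 -> '7A'
  i=17: run of 'F' x 9 -> '9F'
  i=26: run of 'H' x 9 -> '9H'

RLE = 4G6E7A9F9H


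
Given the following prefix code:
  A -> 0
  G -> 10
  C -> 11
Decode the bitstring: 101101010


Decoding step by step:
Bits 10 -> G
Bits 11 -> C
Bits 0 -> A
Bits 10 -> G
Bits 10 -> G


Decoded message: GCAGG


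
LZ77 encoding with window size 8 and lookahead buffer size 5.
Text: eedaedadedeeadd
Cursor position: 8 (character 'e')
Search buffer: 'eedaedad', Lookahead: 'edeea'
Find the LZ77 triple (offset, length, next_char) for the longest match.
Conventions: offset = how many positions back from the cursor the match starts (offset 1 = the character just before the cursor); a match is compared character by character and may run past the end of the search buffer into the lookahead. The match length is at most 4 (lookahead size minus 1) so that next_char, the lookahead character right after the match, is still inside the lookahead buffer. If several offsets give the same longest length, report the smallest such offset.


Try each offset into the search buffer:
  offset=1 (pos 7, char 'd'): match length 0
  offset=2 (pos 6, char 'a'): match length 0
  offset=3 (pos 5, char 'd'): match length 0
  offset=4 (pos 4, char 'e'): match length 2
  offset=5 (pos 3, char 'a'): match length 0
  offset=6 (pos 2, char 'd'): match length 0
  offset=7 (pos 1, char 'e'): match length 2
  offset=8 (pos 0, char 'e'): match length 1
Longest match has length 2, found at offsets 4, 7; take the smallest, offset 4.
next_char = character at position 8 + 2 = 10 -> 'e'

Best match: offset=4, length=2 (matching 'ed' starting at position 4)
LZ77 triple: (4, 2, 'e')


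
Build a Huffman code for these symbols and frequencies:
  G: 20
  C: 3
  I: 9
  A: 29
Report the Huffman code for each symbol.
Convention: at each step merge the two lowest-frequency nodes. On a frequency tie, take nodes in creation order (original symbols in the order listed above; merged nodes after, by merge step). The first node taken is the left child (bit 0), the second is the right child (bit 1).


Huffman tree construction:
Step 1: Merge C(3) + I(9) = 12
Step 2: Merge (C+I)(12) + G(20) = 32
Step 3: Merge A(29) + ((C+I)+G)(32) = 61
Read each symbol's code off the tree from the root (left child = 0, right child = 1).

Codes:
  G: 11 (length 2)
  C: 100 (length 3)
  I: 101 (length 3)
  A: 0 (length 1)
Average code length: 105/61 = 1.7213 bits/symbol


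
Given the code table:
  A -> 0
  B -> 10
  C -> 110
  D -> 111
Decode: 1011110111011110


Decoding:
10 -> B
111 -> D
10 -> B
111 -> D
0 -> A
111 -> D
10 -> B


Result: BDBDADB


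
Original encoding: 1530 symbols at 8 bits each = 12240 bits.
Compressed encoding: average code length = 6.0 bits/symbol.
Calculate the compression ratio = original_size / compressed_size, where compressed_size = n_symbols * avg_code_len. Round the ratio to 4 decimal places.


original_size = n_symbols * orig_bits = 1530 * 8 = 12240 bits
compressed_size = n_symbols * avg_code_len = 1530 * 6.0 = 9180.0 bits
ratio = original_size / compressed_size = 12240 / 9180.0 = 1.3333

Compression ratio = 1.3333


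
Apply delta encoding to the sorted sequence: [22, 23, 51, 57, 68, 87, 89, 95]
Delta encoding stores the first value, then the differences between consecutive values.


First value: 22
Deltas:
  23 - 22 = 1
  51 - 23 = 28
  57 - 51 = 6
  68 - 57 = 11
  87 - 68 = 19
  89 - 87 = 2
  95 - 89 = 6


Delta encoded: [22, 1, 28, 6, 11, 19, 2, 6]


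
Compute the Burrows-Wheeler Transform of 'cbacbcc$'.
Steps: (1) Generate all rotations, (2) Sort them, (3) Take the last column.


Rotations (sorted):
  0: $cbacbcc -> last char: c
  1: acbcc$cb -> last char: b
  2: bacbcc$c -> last char: c
  3: bcc$cbac -> last char: c
  4: c$cbacbc -> last char: c
  5: cbacbcc$ -> last char: $
  6: cbcc$cba -> last char: a
  7: cc$cbacb -> last char: b


BWT = cbccc$ab


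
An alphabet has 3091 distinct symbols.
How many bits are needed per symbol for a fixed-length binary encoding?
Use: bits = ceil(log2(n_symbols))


log2(3091) = 11.5939
Bracket: 2^11 = 2048 < 3091 <= 2^12 = 4096
So ceil(log2(3091)) = 12

bits = ceil(log2(3091)) = ceil(11.5939) = 12 bits


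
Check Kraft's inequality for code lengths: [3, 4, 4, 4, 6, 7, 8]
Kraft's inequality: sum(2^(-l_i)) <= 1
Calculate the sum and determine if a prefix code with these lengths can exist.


Sum = 2^(-3) + 2^(-4) + 2^(-4) + 2^(-4) + 2^(-6) + 2^(-7) + 2^(-8)
    = 0.125 + 0.0625 + 0.0625 + 0.0625 + 0.015625 + 0.0078125 + 0.00390625
    = 87/256 = 0.33984375
Since 0.33984375 <= 1, Kraft's inequality IS satisfied.
A prefix code with these lengths CAN exist.

Kraft sum = 0.33984375. Satisfied.


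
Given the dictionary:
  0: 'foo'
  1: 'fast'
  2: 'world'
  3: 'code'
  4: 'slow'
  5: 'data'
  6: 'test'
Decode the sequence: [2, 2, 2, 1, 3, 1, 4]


Look up each index in the dictionary:
  2 -> 'world'
  2 -> 'world'
  2 -> 'world'
  1 -> 'fast'
  3 -> 'code'
  1 -> 'fast'
  4 -> 'slow'

Decoded: "world world world fast code fast slow"


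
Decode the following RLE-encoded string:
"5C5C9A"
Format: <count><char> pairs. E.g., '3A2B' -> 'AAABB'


Expanding each <count><char> pair:
  5C -> 'CCCCC'
  5C -> 'CCCCC'
  9A -> 'AAAAAAAAA'

Decoded = CCCCCCCCCCAAAAAAAAA


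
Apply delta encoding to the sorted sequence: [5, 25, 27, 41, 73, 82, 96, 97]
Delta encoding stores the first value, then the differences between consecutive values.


First value: 5
Deltas:
  25 - 5 = 20
  27 - 25 = 2
  41 - 27 = 14
  73 - 41 = 32
  82 - 73 = 9
  96 - 82 = 14
  97 - 96 = 1


Delta encoded: [5, 20, 2, 14, 32, 9, 14, 1]


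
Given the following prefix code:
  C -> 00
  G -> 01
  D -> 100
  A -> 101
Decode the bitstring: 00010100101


Decoding step by step:
Bits 00 -> C
Bits 01 -> G
Bits 01 -> G
Bits 00 -> C
Bits 101 -> A


Decoded message: CGGCA


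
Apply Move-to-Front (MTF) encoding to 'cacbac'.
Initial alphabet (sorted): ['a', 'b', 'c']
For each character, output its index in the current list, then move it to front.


MTF encoding:
'c': index 2 in ['a', 'b', 'c'] -> ['c', 'a', 'b']
'a': index 1 in ['c', 'a', 'b'] -> ['a', 'c', 'b']
'c': index 1 in ['a', 'c', 'b'] -> ['c', 'a', 'b']
'b': index 2 in ['c', 'a', 'b'] -> ['b', 'c', 'a']
'a': index 2 in ['b', 'c', 'a'] -> ['a', 'b', 'c']
'c': index 2 in ['a', 'b', 'c'] -> ['c', 'a', 'b']


Output: [2, 1, 1, 2, 2, 2]


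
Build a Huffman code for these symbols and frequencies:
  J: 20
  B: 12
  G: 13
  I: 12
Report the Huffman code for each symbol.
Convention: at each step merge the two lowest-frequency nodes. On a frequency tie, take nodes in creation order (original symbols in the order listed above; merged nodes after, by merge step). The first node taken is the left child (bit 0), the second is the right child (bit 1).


Huffman tree construction:
Step 1: Merge B(12) + I(12) = 24
Step 2: Merge G(13) + J(20) = 33
Step 3: Merge (B+I)(24) + (G+J)(33) = 57
Read each symbol's code off the tree from the root (left child = 0, right child = 1).

Codes:
  J: 11 (length 2)
  B: 00 (length 2)
  G: 10 (length 2)
  I: 01 (length 2)
Average code length: 114/57 = 2.0000 bits/symbol


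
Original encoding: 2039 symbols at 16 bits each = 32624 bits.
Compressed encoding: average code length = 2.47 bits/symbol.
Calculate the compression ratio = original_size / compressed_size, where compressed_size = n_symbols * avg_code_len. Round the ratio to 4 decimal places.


original_size = n_symbols * orig_bits = 2039 * 16 = 32624 bits
compressed_size = n_symbols * avg_code_len = 2039 * 2.47 = 5036.33 bits
ratio = original_size / compressed_size = 32624 / 5036.33 = 6.4777

Compression ratio = 6.4777


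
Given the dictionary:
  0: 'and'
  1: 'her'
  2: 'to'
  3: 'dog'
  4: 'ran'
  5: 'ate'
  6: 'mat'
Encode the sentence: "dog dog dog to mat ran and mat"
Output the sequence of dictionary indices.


Look up each word in the dictionary:
  'dog' -> 3
  'dog' -> 3
  'dog' -> 3
  'to' -> 2
  'mat' -> 6
  'ran' -> 4
  'and' -> 0
  'mat' -> 6

Encoded: [3, 3, 3, 2, 6, 4, 0, 6]


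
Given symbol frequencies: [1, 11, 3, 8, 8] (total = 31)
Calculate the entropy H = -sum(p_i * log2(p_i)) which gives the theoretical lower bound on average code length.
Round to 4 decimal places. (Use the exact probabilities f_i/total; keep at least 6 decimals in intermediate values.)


Per-symbol terms -p_i * log2(p_i) with p_i = f_i/31:
  p = 1/31 = 0.032258: log2(p) = -4.954196, -p*log2(p) = 0.159813
  p = 11/31 = 0.354839: log2(p) = -1.494765, -p*log2(p) = 0.530400
  p = 3/31 = 0.096774: log2(p) = -3.369234, -p*log2(p) = 0.326055
  p = 8/31 = 0.258065: log2(p) = -1.954196, -p*log2(p) = 0.504309
  p = 8/31 = 0.258065: log2(p) = -1.954196, -p*log2(p) = 0.504309
H = 0.159813 + 0.530400 + 0.326055 + 0.504309 + 0.504309 = 2.024886

H = 2.0249 bits/symbol


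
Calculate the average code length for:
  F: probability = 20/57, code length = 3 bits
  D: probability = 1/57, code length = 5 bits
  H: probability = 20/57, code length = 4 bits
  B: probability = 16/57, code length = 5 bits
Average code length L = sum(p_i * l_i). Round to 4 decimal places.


Weighted contributions p_i * l_i:
  F: (20/57) * 3 = 60/57
  D: (1/57) * 5 = 5/57
  H: (20/57) * 4 = 80/57
  B: (16/57) * 5 = 80/57
Sum = (60 + 5 + 80 + 80)/57 = 225/57

L = 225/57 = 3.9474 bits/symbol


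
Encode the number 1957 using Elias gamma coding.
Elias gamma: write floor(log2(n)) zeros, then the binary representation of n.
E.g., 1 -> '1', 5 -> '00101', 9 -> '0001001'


num_bits = floor(log2(1957)) + 1 = 11
leading_zeros = num_bits - 1 = 10
binary(1957) = 11110100101

Elias gamma(1957) = '0000000000' + '11110100101' = 000000000011110100101 (21 bits)


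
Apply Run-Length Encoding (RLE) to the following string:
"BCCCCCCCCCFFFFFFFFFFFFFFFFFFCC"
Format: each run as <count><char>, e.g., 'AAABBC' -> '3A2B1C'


Scanning runs left to right:
  i=0: run of 'B' x 1 -> '1B'
  i=1: run of 'C' x 9 -> '9C'
  i=10: run of 'F' x 18 -> '18F'
  i=28: run of 'C' x 2 -> '2C'

RLE = 1B9C18F2C


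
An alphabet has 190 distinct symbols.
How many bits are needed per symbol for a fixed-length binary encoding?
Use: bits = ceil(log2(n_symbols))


log2(190) = 7.5699
Bracket: 2^7 = 128 < 190 <= 2^8 = 256
So ceil(log2(190)) = 8

bits = ceil(log2(190)) = ceil(7.5699) = 8 bits


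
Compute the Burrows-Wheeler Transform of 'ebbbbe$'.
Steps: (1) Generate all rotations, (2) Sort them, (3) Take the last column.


Rotations (sorted):
  0: $ebbbbe -> last char: e
  1: bbbbe$e -> last char: e
  2: bbbe$eb -> last char: b
  3: bbe$ebb -> last char: b
  4: be$ebbb -> last char: b
  5: e$ebbbb -> last char: b
  6: ebbbbe$ -> last char: $


BWT = eebbbb$


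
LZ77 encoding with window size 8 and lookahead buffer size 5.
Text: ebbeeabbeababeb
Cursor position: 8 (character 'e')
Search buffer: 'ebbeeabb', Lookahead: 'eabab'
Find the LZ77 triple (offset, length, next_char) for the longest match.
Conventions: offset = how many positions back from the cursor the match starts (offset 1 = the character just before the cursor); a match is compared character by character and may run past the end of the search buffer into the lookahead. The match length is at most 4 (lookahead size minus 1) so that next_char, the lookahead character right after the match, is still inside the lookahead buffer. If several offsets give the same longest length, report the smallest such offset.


Try each offset into the search buffer:
  offset=1 (pos 7, char 'b'): match length 0
  offset=2 (pos 6, char 'b'): match length 0
  offset=3 (pos 5, char 'a'): match length 0
  offset=4 (pos 4, char 'e'): match length 3
  offset=5 (pos 3, char 'e'): match length 1
  offset=6 (pos 2, char 'b'): match length 0
  offset=7 (pos 1, char 'b'): match length 0
  offset=8 (pos 0, char 'e'): match length 1
Longest match has length 3 at offset 4.
next_char = character at position 8 + 3 = 11 -> 'a'

Best match: offset=4, length=3 (matching 'eab' starting at position 4)
LZ77 triple: (4, 3, 'a')


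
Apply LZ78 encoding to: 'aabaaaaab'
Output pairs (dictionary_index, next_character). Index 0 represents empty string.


LZ78 encoding steps:
Dictionary: {0: ''}
Step 1: w='' (idx 0), next='a' -> output (0, 'a'), add 'a' as idx 1
Step 2: w='a' (idx 1), next='b' -> output (1, 'b'), add 'ab' as idx 2
Step 3: w='a' (idx 1), next='a' -> output (1, 'a'), add 'aa' as idx 3
Step 4: w='aa' (idx 3), next='a' -> output (3, 'a'), add 'aaa' as idx 4
Step 5: w='' (idx 0), next='b' -> output (0, 'b'), add 'b' as idx 5


Encoded: [(0, 'a'), (1, 'b'), (1, 'a'), (3, 'a'), (0, 'b')]


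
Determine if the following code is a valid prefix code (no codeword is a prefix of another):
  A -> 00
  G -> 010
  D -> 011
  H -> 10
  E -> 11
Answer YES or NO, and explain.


Checking each pair (does one codeword prefix another?):
  A='00' vs G='010': no prefix
  A='00' vs D='011': no prefix
  A='00' vs H='10': no prefix
  A='00' vs E='11': no prefix
  G='010' vs A='00': no prefix
  G='010' vs D='011': no prefix
  G='010' vs H='10': no prefix
  G='010' vs E='11': no prefix
  D='011' vs A='00': no prefix
  D='011' vs G='010': no prefix
  D='011' vs H='10': no prefix
  D='011' vs E='11': no prefix
  H='10' vs A='00': no prefix
  H='10' vs G='010': no prefix
  H='10' vs D='011': no prefix
  H='10' vs E='11': no prefix
  E='11' vs A='00': no prefix
  E='11' vs G='010': no prefix
  E='11' vs D='011': no prefix
  E='11' vs H='10': no prefix
No violation found over all pairs.

YES -- this is a valid prefix code. No codeword is a prefix of any other codeword.


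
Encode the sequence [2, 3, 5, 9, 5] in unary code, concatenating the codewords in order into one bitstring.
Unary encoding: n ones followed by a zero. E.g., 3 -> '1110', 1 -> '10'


Encode each number as n ones followed by a terminating 0:
  2 -> 110 (3 bits)
  3 -> 1110 (4 bits)
  5 -> 111110 (6 bits)
  9 -> 1111111110 (10 bits)
  5 -> 111110 (6 bits)
Total length = 3 + 4 + 6 + 10 + 6 = 29 bits.

Unary([2, 3, 5, 9, 5]) = 11011101111101111111110111110 (29 bits)


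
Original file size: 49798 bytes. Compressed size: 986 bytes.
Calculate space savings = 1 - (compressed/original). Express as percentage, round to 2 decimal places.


ratio = compressed/original = 986/49798 = 0.0198
savings = 1 - ratio = 1 - 0.0198 = 0.9802
as a percentage: 0.9802 * 100 = 98.02%

Space savings = 1 - 986/49798 = 98.02%


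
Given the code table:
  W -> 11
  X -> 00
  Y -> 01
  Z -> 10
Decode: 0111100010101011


Decoding:
01 -> Y
11 -> W
10 -> Z
00 -> X
10 -> Z
10 -> Z
10 -> Z
11 -> W


Result: YWZXZZZW


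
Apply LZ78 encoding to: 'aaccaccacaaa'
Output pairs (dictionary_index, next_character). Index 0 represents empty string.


LZ78 encoding steps:
Dictionary: {0: ''}
Step 1: w='' (idx 0), next='a' -> output (0, 'a'), add 'a' as idx 1
Step 2: w='a' (idx 1), next='c' -> output (1, 'c'), add 'ac' as idx 2
Step 3: w='' (idx 0), next='c' -> output (0, 'c'), add 'c' as idx 3
Step 4: w='ac' (idx 2), next='c' -> output (2, 'c'), add 'acc' as idx 4
Step 5: w='ac' (idx 2), next='a' -> output (2, 'a'), add 'aca' as idx 5
Step 6: w='a' (idx 1), next='a' -> output (1, 'a'), add 'aa' as idx 6


Encoded: [(0, 'a'), (1, 'c'), (0, 'c'), (2, 'c'), (2, 'a'), (1, 'a')]


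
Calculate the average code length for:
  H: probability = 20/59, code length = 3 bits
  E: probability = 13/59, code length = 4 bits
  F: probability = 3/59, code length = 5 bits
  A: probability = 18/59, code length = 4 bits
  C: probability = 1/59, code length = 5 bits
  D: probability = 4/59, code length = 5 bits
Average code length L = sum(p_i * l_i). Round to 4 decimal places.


Weighted contributions p_i * l_i:
  H: (20/59) * 3 = 60/59
  E: (13/59) * 4 = 52/59
  F: (3/59) * 5 = 15/59
  A: (18/59) * 4 = 72/59
  C: (1/59) * 5 = 5/59
  D: (4/59) * 5 = 20/59
Sum = (60 + 52 + 15 + 72 + 5 + 20)/59 = 224/59

L = 224/59 = 3.7966 bits/symbol


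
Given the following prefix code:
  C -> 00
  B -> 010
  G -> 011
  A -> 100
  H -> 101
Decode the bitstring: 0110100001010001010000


Decoding step by step:
Bits 011 -> G
Bits 010 -> B
Bits 00 -> C
Bits 010 -> B
Bits 100 -> A
Bits 010 -> B
Bits 100 -> A
Bits 00 -> C


Decoded message: GBCBABAC


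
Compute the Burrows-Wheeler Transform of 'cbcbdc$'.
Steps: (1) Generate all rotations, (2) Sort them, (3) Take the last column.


Rotations (sorted):
  0: $cbcbdc -> last char: c
  1: bcbdc$c -> last char: c
  2: bdc$cbc -> last char: c
  3: c$cbcbd -> last char: d
  4: cbcbdc$ -> last char: $
  5: cbdc$cb -> last char: b
  6: dc$cbcb -> last char: b


BWT = cccd$bb


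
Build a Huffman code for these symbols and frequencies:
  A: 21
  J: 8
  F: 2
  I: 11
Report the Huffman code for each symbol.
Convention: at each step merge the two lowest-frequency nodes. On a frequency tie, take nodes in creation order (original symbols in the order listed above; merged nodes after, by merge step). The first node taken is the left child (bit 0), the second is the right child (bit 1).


Huffman tree construction:
Step 1: Merge F(2) + J(8) = 10
Step 2: Merge (F+J)(10) + I(11) = 21
Step 3: Merge A(21) + ((F+J)+I)(21) = 42
Read each symbol's code off the tree from the root (left child = 0, right child = 1).

Codes:
  A: 0 (length 1)
  J: 101 (length 3)
  F: 100 (length 3)
  I: 11 (length 2)
Average code length: 73/42 = 1.7381 bits/symbol


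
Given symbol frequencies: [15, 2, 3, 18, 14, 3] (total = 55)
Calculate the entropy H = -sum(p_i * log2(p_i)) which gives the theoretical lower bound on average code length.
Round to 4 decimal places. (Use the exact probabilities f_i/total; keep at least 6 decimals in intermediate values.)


Per-symbol terms -p_i * log2(p_i) with p_i = f_i/55:
  p = 15/55 = 0.272727: log2(p) = -1.874469, -p*log2(p) = 0.511219
  p = 2/55 = 0.036364: log2(p) = -4.781360, -p*log2(p) = 0.173868
  p = 3/55 = 0.054545: log2(p) = -4.196397, -p*log2(p) = 0.228894
  p = 18/55 = 0.327273: log2(p) = -1.611435, -p*log2(p) = 0.527379
  p = 14/55 = 0.254545: log2(p) = -1.974005, -p*log2(p) = 0.502474
  p = 3/55 = 0.054545: log2(p) = -4.196397, -p*log2(p) = 0.228894
H = 0.511219 + 0.173868 + 0.228894 + 0.527379 + 0.502474 + 0.228894 = 2.172728

H = 2.1727 bits/symbol


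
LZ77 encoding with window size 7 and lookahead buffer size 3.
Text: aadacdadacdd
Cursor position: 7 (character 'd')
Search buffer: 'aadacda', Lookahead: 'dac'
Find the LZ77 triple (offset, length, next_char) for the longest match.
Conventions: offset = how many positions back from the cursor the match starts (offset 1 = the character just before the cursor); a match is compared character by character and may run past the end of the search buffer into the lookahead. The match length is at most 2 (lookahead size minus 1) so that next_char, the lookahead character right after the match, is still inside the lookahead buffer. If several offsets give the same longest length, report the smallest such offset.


Try each offset into the search buffer:
  offset=1 (pos 6, char 'a'): match length 0
  offset=2 (pos 5, char 'd'): match length 2
  offset=3 (pos 4, char 'c'): match length 0
  offset=4 (pos 3, char 'a'): match length 0
  offset=5 (pos 2, char 'd'): match length 2
  offset=6 (pos 1, char 'a'): match length 0
  offset=7 (pos 0, char 'a'): match length 0
Longest match has length 2, found at offsets 2, 5; take the smallest, offset 2.
next_char = character at position 7 + 2 = 9 -> 'c'

Best match: offset=2, length=2 (matching 'da' starting at position 5)
LZ77 triple: (2, 2, 'c')


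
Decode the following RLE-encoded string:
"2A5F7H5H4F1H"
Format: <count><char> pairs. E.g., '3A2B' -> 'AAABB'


Expanding each <count><char> pair:
  2A -> 'AA'
  5F -> 'FFFFF'
  7H -> 'HHHHHHH'
  5H -> 'HHHHH'
  4F -> 'FFFF'
  1H -> 'H'

Decoded = AAFFFFFHHHHHHHHHHHHFFFFH


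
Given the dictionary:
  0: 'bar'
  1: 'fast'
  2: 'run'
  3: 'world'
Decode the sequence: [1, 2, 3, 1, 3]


Look up each index in the dictionary:
  1 -> 'fast'
  2 -> 'run'
  3 -> 'world'
  1 -> 'fast'
  3 -> 'world'

Decoded: "fast run world fast world"


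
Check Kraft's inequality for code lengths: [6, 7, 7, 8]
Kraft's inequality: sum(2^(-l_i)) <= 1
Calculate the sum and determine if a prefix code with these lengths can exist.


Sum = 2^(-6) + 2^(-7) + 2^(-7) + 2^(-8)
    = 0.015625 + 0.0078125 + 0.0078125 + 0.00390625
    = 9/256 = 0.03515625
Since 0.03515625 <= 1, Kraft's inequality IS satisfied.
A prefix code with these lengths CAN exist.

Kraft sum = 0.03515625. Satisfied.


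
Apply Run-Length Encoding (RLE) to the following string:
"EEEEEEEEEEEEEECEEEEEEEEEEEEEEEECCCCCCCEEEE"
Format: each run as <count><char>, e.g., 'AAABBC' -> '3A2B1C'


Scanning runs left to right:
  i=0: run of 'E' x 14 -> '14E'
  i=14: run of 'C' x 1 -> '1C'
  i=15: run of 'E' x 16 -> '16E'
  i=31: run of 'C' x 7 -> '7C'
  i=38: run of 'E' x 4 -> '4E'

RLE = 14E1C16E7C4E


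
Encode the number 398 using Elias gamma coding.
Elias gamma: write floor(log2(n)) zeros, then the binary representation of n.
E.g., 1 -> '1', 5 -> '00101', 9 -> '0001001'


num_bits = floor(log2(398)) + 1 = 9
leading_zeros = num_bits - 1 = 8
binary(398) = 110001110

Elias gamma(398) = '00000000' + '110001110' = 00000000110001110 (17 bits)


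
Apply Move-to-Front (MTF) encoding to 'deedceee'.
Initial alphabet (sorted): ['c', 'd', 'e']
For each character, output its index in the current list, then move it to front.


MTF encoding:
'd': index 1 in ['c', 'd', 'e'] -> ['d', 'c', 'e']
'e': index 2 in ['d', 'c', 'e'] -> ['e', 'd', 'c']
'e': index 0 in ['e', 'd', 'c'] -> ['e', 'd', 'c']
'd': index 1 in ['e', 'd', 'c'] -> ['d', 'e', 'c']
'c': index 2 in ['d', 'e', 'c'] -> ['c', 'd', 'e']
'e': index 2 in ['c', 'd', 'e'] -> ['e', 'c', 'd']
'e': index 0 in ['e', 'c', 'd'] -> ['e', 'c', 'd']
'e': index 0 in ['e', 'c', 'd'] -> ['e', 'c', 'd']


Output: [1, 2, 0, 1, 2, 2, 0, 0]


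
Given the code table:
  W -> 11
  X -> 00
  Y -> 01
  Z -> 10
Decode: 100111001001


Decoding:
10 -> Z
01 -> Y
11 -> W
00 -> X
10 -> Z
01 -> Y


Result: ZYWXZY


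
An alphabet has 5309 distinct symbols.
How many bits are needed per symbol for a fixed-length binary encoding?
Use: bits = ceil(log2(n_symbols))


log2(5309) = 12.3742
Bracket: 2^12 = 4096 < 5309 <= 2^13 = 8192
So ceil(log2(5309)) = 13

bits = ceil(log2(5309)) = ceil(12.3742) = 13 bits


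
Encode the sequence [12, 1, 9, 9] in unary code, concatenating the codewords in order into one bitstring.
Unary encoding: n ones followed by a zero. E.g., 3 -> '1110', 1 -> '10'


Encode each number as n ones followed by a terminating 0:
  12 -> 1111111111110 (13 bits)
  1 -> 10 (2 bits)
  9 -> 1111111110 (10 bits)
  9 -> 1111111110 (10 bits)
Total length = 13 + 2 + 10 + 10 = 35 bits.

Unary([12, 1, 9, 9]) = 11111111111101011111111101111111110 (35 bits)


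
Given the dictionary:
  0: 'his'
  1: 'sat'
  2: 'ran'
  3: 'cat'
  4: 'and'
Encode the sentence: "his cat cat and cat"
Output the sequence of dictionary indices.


Look up each word in the dictionary:
  'his' -> 0
  'cat' -> 3
  'cat' -> 3
  'and' -> 4
  'cat' -> 3

Encoded: [0, 3, 3, 4, 3]


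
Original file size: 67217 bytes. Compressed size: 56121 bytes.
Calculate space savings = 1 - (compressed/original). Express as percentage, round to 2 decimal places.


ratio = compressed/original = 56121/67217 = 0.834923
savings = 1 - ratio = 1 - 0.834923 = 0.165077
as a percentage: 0.165077 * 100 = 16.51%

Space savings = 1 - 56121/67217 = 16.51%


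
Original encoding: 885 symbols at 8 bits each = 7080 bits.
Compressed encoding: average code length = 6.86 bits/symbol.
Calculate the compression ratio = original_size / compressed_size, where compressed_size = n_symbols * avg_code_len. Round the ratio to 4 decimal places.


original_size = n_symbols * orig_bits = 885 * 8 = 7080 bits
compressed_size = n_symbols * avg_code_len = 885 * 6.86 = 6071.1 bits
ratio = original_size / compressed_size = 7080 / 6071.1 = 1.1662

Compression ratio = 1.1662


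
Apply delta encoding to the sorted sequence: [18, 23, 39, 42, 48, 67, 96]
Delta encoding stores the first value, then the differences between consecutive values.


First value: 18
Deltas:
  23 - 18 = 5
  39 - 23 = 16
  42 - 39 = 3
  48 - 42 = 6
  67 - 48 = 19
  96 - 67 = 29


Delta encoded: [18, 5, 16, 3, 6, 19, 29]


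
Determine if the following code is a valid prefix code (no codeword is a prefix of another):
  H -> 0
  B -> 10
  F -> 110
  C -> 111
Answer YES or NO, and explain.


Checking each pair (does one codeword prefix another?):
  H='0' vs B='10': no prefix
  H='0' vs F='110': no prefix
  H='0' vs C='111': no prefix
  B='10' vs H='0': no prefix
  B='10' vs F='110': no prefix
  B='10' vs C='111': no prefix
  F='110' vs H='0': no prefix
  F='110' vs B='10': no prefix
  F='110' vs C='111': no prefix
  C='111' vs H='0': no prefix
  C='111' vs B='10': no prefix
  C='111' vs F='110': no prefix
No violation found over all pairs.

YES -- this is a valid prefix code. No codeword is a prefix of any other codeword.


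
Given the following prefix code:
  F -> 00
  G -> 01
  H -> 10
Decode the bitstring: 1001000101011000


Decoding step by step:
Bits 10 -> H
Bits 01 -> G
Bits 00 -> F
Bits 01 -> G
Bits 01 -> G
Bits 01 -> G
Bits 10 -> H
Bits 00 -> F


Decoded message: HGFGGGHF


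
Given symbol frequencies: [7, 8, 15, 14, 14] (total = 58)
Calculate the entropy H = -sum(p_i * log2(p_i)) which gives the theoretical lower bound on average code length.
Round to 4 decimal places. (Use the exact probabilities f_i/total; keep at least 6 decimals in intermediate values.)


Per-symbol terms -p_i * log2(p_i) with p_i = f_i/58:
  p = 7/58 = 0.120690: log2(p) = -3.050626, -p*log2(p) = 0.368179
  p = 8/58 = 0.137931: log2(p) = -2.857981, -p*log2(p) = 0.394204
  p = 15/58 = 0.258621: log2(p) = -1.951090, -p*log2(p) = 0.504592
  p = 14/58 = 0.241379: log2(p) = -2.050626, -p*log2(p) = 0.494979
  p = 14/58 = 0.241379: log2(p) = -2.050626, -p*log2(p) = 0.494979
H = 0.368179 + 0.394204 + 0.504592 + 0.494979 + 0.494979 = 2.256933

H = 2.2569 bits/symbol


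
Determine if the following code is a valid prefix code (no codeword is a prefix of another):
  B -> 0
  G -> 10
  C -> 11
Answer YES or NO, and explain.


Checking each pair (does one codeword prefix another?):
  B='0' vs G='10': no prefix
  B='0' vs C='11': no prefix
  G='10' vs B='0': no prefix
  G='10' vs C='11': no prefix
  C='11' vs B='0': no prefix
  C='11' vs G='10': no prefix
No violation found over all pairs.

YES -- this is a valid prefix code. No codeword is a prefix of any other codeword.


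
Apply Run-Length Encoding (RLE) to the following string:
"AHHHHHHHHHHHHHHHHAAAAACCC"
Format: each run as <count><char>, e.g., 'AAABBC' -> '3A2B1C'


Scanning runs left to right:
  i=0: run of 'A' x 1 -> '1A'
  i=1: run of 'H' x 16 -> '16H'
  i=17: run of 'A' x 5 -> '5A'
  i=22: run of 'C' x 3 -> '3C'

RLE = 1A16H5A3C


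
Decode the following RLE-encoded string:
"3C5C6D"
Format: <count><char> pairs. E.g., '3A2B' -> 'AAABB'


Expanding each <count><char> pair:
  3C -> 'CCC'
  5C -> 'CCCCC'
  6D -> 'DDDDDD'

Decoded = CCCCCCCCDDDDDD


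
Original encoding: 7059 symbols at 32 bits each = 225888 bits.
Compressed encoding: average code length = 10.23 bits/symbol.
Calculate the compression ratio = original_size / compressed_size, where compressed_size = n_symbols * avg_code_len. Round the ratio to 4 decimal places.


original_size = n_symbols * orig_bits = 7059 * 32 = 225888 bits
compressed_size = n_symbols * avg_code_len = 7059 * 10.23 = 72213.57 bits
ratio = original_size / compressed_size = 225888 / 72213.57 = 3.1281

Compression ratio = 3.1281


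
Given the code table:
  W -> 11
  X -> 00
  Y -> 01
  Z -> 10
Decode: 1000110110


Decoding:
10 -> Z
00 -> X
11 -> W
01 -> Y
10 -> Z


Result: ZXWYZ


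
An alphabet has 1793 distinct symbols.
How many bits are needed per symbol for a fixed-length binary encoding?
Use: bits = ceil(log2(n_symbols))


log2(1793) = 10.8082
Bracket: 2^10 = 1024 < 1793 <= 2^11 = 2048
So ceil(log2(1793)) = 11

bits = ceil(log2(1793)) = ceil(10.8082) = 11 bits


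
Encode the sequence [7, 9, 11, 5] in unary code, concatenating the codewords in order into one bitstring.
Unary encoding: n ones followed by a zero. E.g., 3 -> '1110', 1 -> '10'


Encode each number as n ones followed by a terminating 0:
  7 -> 11111110 (8 bits)
  9 -> 1111111110 (10 bits)
  11 -> 111111111110 (12 bits)
  5 -> 111110 (6 bits)
Total length = 8 + 10 + 12 + 6 = 36 bits.

Unary([7, 9, 11, 5]) = 111111101111111110111111111110111110 (36 bits)


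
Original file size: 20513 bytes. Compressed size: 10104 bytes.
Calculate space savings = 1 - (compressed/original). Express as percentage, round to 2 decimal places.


ratio = compressed/original = 10104/20513 = 0.492566
savings = 1 - ratio = 1 - 0.492566 = 0.507434
as a percentage: 0.507434 * 100 = 50.74%

Space savings = 1 - 10104/20513 = 50.74%


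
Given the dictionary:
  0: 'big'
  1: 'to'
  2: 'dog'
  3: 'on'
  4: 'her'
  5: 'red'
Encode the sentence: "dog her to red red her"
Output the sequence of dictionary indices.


Look up each word in the dictionary:
  'dog' -> 2
  'her' -> 4
  'to' -> 1
  'red' -> 5
  'red' -> 5
  'her' -> 4

Encoded: [2, 4, 1, 5, 5, 4]


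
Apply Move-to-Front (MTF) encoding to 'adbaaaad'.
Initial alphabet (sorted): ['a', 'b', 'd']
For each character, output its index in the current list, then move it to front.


MTF encoding:
'a': index 0 in ['a', 'b', 'd'] -> ['a', 'b', 'd']
'd': index 2 in ['a', 'b', 'd'] -> ['d', 'a', 'b']
'b': index 2 in ['d', 'a', 'b'] -> ['b', 'd', 'a']
'a': index 2 in ['b', 'd', 'a'] -> ['a', 'b', 'd']
'a': index 0 in ['a', 'b', 'd'] -> ['a', 'b', 'd']
'a': index 0 in ['a', 'b', 'd'] -> ['a', 'b', 'd']
'a': index 0 in ['a', 'b', 'd'] -> ['a', 'b', 'd']
'd': index 2 in ['a', 'b', 'd'] -> ['d', 'a', 'b']


Output: [0, 2, 2, 2, 0, 0, 0, 2]


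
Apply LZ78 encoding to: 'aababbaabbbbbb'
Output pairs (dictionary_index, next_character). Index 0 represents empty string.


LZ78 encoding steps:
Dictionary: {0: ''}
Step 1: w='' (idx 0), next='a' -> output (0, 'a'), add 'a' as idx 1
Step 2: w='a' (idx 1), next='b' -> output (1, 'b'), add 'ab' as idx 2
Step 3: w='ab' (idx 2), next='b' -> output (2, 'b'), add 'abb' as idx 3
Step 4: w='a' (idx 1), next='a' -> output (1, 'a'), add 'aa' as idx 4
Step 5: w='' (idx 0), next='b' -> output (0, 'b'), add 'b' as idx 5
Step 6: w='b' (idx 5), next='b' -> output (5, 'b'), add 'bb' as idx 6
Step 7: w='bb' (idx 6), next='b' -> output (6, 'b'), add 'bbb' as idx 7


Encoded: [(0, 'a'), (1, 'b'), (2, 'b'), (1, 'a'), (0, 'b'), (5, 'b'), (6, 'b')]


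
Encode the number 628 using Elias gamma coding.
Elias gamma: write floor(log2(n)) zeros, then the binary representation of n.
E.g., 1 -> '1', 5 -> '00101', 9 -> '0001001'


num_bits = floor(log2(628)) + 1 = 10
leading_zeros = num_bits - 1 = 9
binary(628) = 1001110100

Elias gamma(628) = '000000000' + '1001110100' = 0000000001001110100 (19 bits)


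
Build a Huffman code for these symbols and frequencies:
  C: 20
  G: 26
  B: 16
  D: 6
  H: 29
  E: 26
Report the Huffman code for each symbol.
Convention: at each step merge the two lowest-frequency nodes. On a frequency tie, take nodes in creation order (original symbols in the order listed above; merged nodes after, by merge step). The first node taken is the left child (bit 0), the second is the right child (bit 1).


Huffman tree construction:
Step 1: Merge D(6) + B(16) = 22
Step 2: Merge C(20) + (D+B)(22) = 42
Step 3: Merge G(26) + E(26) = 52
Step 4: Merge H(29) + (C+(D+B))(42) = 71
Step 5: Merge (G+E)(52) + (H+(C+(D+B)))(71) = 123
Read each symbol's code off the tree from the root (left child = 0, right child = 1).

Codes:
  C: 110 (length 3)
  G: 00 (length 2)
  B: 1111 (length 4)
  D: 1110 (length 4)
  H: 10 (length 2)
  E: 01 (length 2)
Average code length: 310/123 = 2.5203 bits/symbol


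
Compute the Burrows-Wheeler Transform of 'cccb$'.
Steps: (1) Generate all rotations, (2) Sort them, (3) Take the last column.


Rotations (sorted):
  0: $cccb -> last char: b
  1: b$ccc -> last char: c
  2: cb$cc -> last char: c
  3: ccb$c -> last char: c
  4: cccb$ -> last char: $


BWT = bccc$


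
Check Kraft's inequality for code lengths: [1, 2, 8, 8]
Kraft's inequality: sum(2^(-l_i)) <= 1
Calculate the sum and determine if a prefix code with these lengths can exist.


Sum = 2^(-1) + 2^(-2) + 2^(-8) + 2^(-8)
    = 0.5 + 0.25 + 0.00390625 + 0.00390625
    = 194/256 = 0.7578125
Since 0.7578125 <= 1, Kraft's inequality IS satisfied.
A prefix code with these lengths CAN exist.

Kraft sum = 0.7578125. Satisfied.


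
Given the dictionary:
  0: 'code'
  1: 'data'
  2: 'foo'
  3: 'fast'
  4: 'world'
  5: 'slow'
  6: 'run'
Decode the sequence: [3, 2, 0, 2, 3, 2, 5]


Look up each index in the dictionary:
  3 -> 'fast'
  2 -> 'foo'
  0 -> 'code'
  2 -> 'foo'
  3 -> 'fast'
  2 -> 'foo'
  5 -> 'slow'

Decoded: "fast foo code foo fast foo slow"


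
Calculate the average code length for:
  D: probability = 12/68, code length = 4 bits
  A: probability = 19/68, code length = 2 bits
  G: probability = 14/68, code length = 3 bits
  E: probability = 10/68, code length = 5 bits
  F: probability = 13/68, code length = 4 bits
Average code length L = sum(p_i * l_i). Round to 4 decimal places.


Weighted contributions p_i * l_i:
  D: (12/68) * 4 = 48/68
  A: (19/68) * 2 = 38/68
  G: (14/68) * 3 = 42/68
  E: (10/68) * 5 = 50/68
  F: (13/68) * 4 = 52/68
Sum = (48 + 38 + 42 + 50 + 52)/68 = 230/68

L = 230/68 = 3.3824 bits/symbol


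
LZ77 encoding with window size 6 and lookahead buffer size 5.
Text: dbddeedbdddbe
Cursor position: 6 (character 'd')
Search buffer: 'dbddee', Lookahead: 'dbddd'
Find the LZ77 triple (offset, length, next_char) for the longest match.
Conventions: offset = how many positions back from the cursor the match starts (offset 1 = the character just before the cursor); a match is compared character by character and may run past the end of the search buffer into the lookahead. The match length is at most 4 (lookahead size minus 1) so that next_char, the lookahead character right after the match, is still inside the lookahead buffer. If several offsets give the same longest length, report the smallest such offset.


Try each offset into the search buffer:
  offset=1 (pos 5, char 'e'): match length 0
  offset=2 (pos 4, char 'e'): match length 0
  offset=3 (pos 3, char 'd'): match length 1
  offset=4 (pos 2, char 'd'): match length 1
  offset=5 (pos 1, char 'b'): match length 0
  offset=6 (pos 0, char 'd'): match length 4
Longest match has length 4 at offset 6.
next_char = character at position 6 + 4 = 10 -> 'd'

Best match: offset=6, length=4 (matching 'dbdd' starting at position 0)
LZ77 triple: (6, 4, 'd')


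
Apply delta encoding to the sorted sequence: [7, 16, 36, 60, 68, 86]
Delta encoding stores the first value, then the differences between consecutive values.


First value: 7
Deltas:
  16 - 7 = 9
  36 - 16 = 20
  60 - 36 = 24
  68 - 60 = 8
  86 - 68 = 18


Delta encoded: [7, 9, 20, 24, 8, 18]


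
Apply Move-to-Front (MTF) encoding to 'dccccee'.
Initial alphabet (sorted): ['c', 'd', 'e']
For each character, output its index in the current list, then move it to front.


MTF encoding:
'd': index 1 in ['c', 'd', 'e'] -> ['d', 'c', 'e']
'c': index 1 in ['d', 'c', 'e'] -> ['c', 'd', 'e']
'c': index 0 in ['c', 'd', 'e'] -> ['c', 'd', 'e']
'c': index 0 in ['c', 'd', 'e'] -> ['c', 'd', 'e']
'c': index 0 in ['c', 'd', 'e'] -> ['c', 'd', 'e']
'e': index 2 in ['c', 'd', 'e'] -> ['e', 'c', 'd']
'e': index 0 in ['e', 'c', 'd'] -> ['e', 'c', 'd']


Output: [1, 1, 0, 0, 0, 2, 0]


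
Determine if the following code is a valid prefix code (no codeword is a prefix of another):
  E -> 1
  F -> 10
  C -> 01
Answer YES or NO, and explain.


Checking each pair (does one codeword prefix another?):
  E='1' vs F='10': prefix -- VIOLATION

NO -- this is NOT a valid prefix code. E (1) is a prefix of F (10).


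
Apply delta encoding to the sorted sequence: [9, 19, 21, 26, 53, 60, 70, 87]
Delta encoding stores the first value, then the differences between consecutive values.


First value: 9
Deltas:
  19 - 9 = 10
  21 - 19 = 2
  26 - 21 = 5
  53 - 26 = 27
  60 - 53 = 7
  70 - 60 = 10
  87 - 70 = 17


Delta encoded: [9, 10, 2, 5, 27, 7, 10, 17]
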